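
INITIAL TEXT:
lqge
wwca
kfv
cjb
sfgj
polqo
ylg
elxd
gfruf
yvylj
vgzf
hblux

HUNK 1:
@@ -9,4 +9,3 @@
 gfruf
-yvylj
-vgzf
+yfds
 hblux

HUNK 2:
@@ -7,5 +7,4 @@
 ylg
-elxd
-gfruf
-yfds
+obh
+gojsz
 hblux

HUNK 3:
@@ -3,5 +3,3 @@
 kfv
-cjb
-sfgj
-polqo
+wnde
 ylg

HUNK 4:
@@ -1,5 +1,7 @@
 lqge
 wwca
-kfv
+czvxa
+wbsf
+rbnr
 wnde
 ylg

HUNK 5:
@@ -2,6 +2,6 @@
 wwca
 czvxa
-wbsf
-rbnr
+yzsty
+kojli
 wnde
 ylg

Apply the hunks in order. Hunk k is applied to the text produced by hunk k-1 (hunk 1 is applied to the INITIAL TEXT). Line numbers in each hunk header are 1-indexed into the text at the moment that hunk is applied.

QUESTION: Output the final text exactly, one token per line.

Answer: lqge
wwca
czvxa
yzsty
kojli
wnde
ylg
obh
gojsz
hblux

Derivation:
Hunk 1: at line 9 remove [yvylj,vgzf] add [yfds] -> 11 lines: lqge wwca kfv cjb sfgj polqo ylg elxd gfruf yfds hblux
Hunk 2: at line 7 remove [elxd,gfruf,yfds] add [obh,gojsz] -> 10 lines: lqge wwca kfv cjb sfgj polqo ylg obh gojsz hblux
Hunk 3: at line 3 remove [cjb,sfgj,polqo] add [wnde] -> 8 lines: lqge wwca kfv wnde ylg obh gojsz hblux
Hunk 4: at line 1 remove [kfv] add [czvxa,wbsf,rbnr] -> 10 lines: lqge wwca czvxa wbsf rbnr wnde ylg obh gojsz hblux
Hunk 5: at line 2 remove [wbsf,rbnr] add [yzsty,kojli] -> 10 lines: lqge wwca czvxa yzsty kojli wnde ylg obh gojsz hblux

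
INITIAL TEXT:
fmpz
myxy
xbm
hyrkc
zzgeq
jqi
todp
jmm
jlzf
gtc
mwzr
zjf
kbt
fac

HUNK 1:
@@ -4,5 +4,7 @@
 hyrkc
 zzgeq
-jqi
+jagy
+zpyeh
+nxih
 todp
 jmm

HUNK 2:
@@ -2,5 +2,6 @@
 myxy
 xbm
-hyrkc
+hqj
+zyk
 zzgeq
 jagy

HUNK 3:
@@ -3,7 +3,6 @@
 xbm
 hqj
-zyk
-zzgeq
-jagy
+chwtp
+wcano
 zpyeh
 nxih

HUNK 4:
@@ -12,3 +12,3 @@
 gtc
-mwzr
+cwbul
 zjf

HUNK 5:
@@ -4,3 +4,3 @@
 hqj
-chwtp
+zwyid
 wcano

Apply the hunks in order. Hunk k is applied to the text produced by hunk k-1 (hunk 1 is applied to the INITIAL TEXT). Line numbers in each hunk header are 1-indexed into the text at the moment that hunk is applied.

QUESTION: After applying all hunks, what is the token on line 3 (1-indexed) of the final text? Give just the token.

Answer: xbm

Derivation:
Hunk 1: at line 4 remove [jqi] add [jagy,zpyeh,nxih] -> 16 lines: fmpz myxy xbm hyrkc zzgeq jagy zpyeh nxih todp jmm jlzf gtc mwzr zjf kbt fac
Hunk 2: at line 2 remove [hyrkc] add [hqj,zyk] -> 17 lines: fmpz myxy xbm hqj zyk zzgeq jagy zpyeh nxih todp jmm jlzf gtc mwzr zjf kbt fac
Hunk 3: at line 3 remove [zyk,zzgeq,jagy] add [chwtp,wcano] -> 16 lines: fmpz myxy xbm hqj chwtp wcano zpyeh nxih todp jmm jlzf gtc mwzr zjf kbt fac
Hunk 4: at line 12 remove [mwzr] add [cwbul] -> 16 lines: fmpz myxy xbm hqj chwtp wcano zpyeh nxih todp jmm jlzf gtc cwbul zjf kbt fac
Hunk 5: at line 4 remove [chwtp] add [zwyid] -> 16 lines: fmpz myxy xbm hqj zwyid wcano zpyeh nxih todp jmm jlzf gtc cwbul zjf kbt fac
Final line 3: xbm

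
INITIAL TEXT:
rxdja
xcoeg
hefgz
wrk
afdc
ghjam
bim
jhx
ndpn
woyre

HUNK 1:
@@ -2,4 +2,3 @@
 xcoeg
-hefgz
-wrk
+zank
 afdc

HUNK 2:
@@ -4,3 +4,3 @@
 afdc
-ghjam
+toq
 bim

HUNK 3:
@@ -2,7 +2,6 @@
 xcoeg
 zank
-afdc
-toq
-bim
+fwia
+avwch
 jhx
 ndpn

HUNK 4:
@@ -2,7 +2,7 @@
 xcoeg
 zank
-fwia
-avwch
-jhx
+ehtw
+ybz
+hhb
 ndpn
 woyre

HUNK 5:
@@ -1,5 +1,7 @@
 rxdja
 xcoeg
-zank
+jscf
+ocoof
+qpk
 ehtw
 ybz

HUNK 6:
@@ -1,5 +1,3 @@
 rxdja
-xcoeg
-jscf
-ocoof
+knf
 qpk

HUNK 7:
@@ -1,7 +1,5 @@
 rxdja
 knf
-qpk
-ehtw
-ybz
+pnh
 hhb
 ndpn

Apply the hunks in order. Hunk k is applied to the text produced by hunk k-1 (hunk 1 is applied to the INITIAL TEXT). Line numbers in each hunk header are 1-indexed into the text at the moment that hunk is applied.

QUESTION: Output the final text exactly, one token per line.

Hunk 1: at line 2 remove [hefgz,wrk] add [zank] -> 9 lines: rxdja xcoeg zank afdc ghjam bim jhx ndpn woyre
Hunk 2: at line 4 remove [ghjam] add [toq] -> 9 lines: rxdja xcoeg zank afdc toq bim jhx ndpn woyre
Hunk 3: at line 2 remove [afdc,toq,bim] add [fwia,avwch] -> 8 lines: rxdja xcoeg zank fwia avwch jhx ndpn woyre
Hunk 4: at line 2 remove [fwia,avwch,jhx] add [ehtw,ybz,hhb] -> 8 lines: rxdja xcoeg zank ehtw ybz hhb ndpn woyre
Hunk 5: at line 1 remove [zank] add [jscf,ocoof,qpk] -> 10 lines: rxdja xcoeg jscf ocoof qpk ehtw ybz hhb ndpn woyre
Hunk 6: at line 1 remove [xcoeg,jscf,ocoof] add [knf] -> 8 lines: rxdja knf qpk ehtw ybz hhb ndpn woyre
Hunk 7: at line 1 remove [qpk,ehtw,ybz] add [pnh] -> 6 lines: rxdja knf pnh hhb ndpn woyre

Answer: rxdja
knf
pnh
hhb
ndpn
woyre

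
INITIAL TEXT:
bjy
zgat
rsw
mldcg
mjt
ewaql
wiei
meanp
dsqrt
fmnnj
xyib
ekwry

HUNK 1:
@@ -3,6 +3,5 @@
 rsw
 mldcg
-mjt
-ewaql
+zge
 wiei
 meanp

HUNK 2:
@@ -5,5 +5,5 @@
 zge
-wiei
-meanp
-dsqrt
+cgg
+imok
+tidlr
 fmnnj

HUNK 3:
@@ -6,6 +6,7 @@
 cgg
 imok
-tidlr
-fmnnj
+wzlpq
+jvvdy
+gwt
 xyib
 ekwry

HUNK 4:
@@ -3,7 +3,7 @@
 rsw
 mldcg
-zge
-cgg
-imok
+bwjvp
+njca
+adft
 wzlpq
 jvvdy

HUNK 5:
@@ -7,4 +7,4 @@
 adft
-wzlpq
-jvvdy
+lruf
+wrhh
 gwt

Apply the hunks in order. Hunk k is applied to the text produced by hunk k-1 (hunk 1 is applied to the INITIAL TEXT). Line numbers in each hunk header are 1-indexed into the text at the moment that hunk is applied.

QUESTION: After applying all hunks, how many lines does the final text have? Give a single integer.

Answer: 12

Derivation:
Hunk 1: at line 3 remove [mjt,ewaql] add [zge] -> 11 lines: bjy zgat rsw mldcg zge wiei meanp dsqrt fmnnj xyib ekwry
Hunk 2: at line 5 remove [wiei,meanp,dsqrt] add [cgg,imok,tidlr] -> 11 lines: bjy zgat rsw mldcg zge cgg imok tidlr fmnnj xyib ekwry
Hunk 3: at line 6 remove [tidlr,fmnnj] add [wzlpq,jvvdy,gwt] -> 12 lines: bjy zgat rsw mldcg zge cgg imok wzlpq jvvdy gwt xyib ekwry
Hunk 4: at line 3 remove [zge,cgg,imok] add [bwjvp,njca,adft] -> 12 lines: bjy zgat rsw mldcg bwjvp njca adft wzlpq jvvdy gwt xyib ekwry
Hunk 5: at line 7 remove [wzlpq,jvvdy] add [lruf,wrhh] -> 12 lines: bjy zgat rsw mldcg bwjvp njca adft lruf wrhh gwt xyib ekwry
Final line count: 12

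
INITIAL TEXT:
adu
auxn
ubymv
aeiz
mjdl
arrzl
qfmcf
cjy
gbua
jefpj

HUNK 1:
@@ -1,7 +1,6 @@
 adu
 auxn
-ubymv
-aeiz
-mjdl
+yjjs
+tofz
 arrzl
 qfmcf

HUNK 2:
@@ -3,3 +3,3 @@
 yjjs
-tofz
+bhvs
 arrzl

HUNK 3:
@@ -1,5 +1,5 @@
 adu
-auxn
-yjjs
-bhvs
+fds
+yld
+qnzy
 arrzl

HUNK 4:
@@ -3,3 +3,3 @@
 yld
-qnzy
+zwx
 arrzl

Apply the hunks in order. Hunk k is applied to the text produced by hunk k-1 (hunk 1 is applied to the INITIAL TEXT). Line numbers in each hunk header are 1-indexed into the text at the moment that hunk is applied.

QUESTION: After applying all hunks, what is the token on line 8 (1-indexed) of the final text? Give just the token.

Hunk 1: at line 1 remove [ubymv,aeiz,mjdl] add [yjjs,tofz] -> 9 lines: adu auxn yjjs tofz arrzl qfmcf cjy gbua jefpj
Hunk 2: at line 3 remove [tofz] add [bhvs] -> 9 lines: adu auxn yjjs bhvs arrzl qfmcf cjy gbua jefpj
Hunk 3: at line 1 remove [auxn,yjjs,bhvs] add [fds,yld,qnzy] -> 9 lines: adu fds yld qnzy arrzl qfmcf cjy gbua jefpj
Hunk 4: at line 3 remove [qnzy] add [zwx] -> 9 lines: adu fds yld zwx arrzl qfmcf cjy gbua jefpj
Final line 8: gbua

Answer: gbua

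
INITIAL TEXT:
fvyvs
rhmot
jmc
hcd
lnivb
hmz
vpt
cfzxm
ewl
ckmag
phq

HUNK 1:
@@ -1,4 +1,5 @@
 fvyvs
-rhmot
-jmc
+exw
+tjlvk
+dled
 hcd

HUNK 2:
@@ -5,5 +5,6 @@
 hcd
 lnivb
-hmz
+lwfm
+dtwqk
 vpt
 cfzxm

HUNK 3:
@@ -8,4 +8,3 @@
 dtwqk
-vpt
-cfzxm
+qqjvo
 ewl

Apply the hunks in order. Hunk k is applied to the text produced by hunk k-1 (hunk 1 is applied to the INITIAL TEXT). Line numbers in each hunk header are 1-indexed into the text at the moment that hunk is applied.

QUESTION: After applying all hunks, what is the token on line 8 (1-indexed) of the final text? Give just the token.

Hunk 1: at line 1 remove [rhmot,jmc] add [exw,tjlvk,dled] -> 12 lines: fvyvs exw tjlvk dled hcd lnivb hmz vpt cfzxm ewl ckmag phq
Hunk 2: at line 5 remove [hmz] add [lwfm,dtwqk] -> 13 lines: fvyvs exw tjlvk dled hcd lnivb lwfm dtwqk vpt cfzxm ewl ckmag phq
Hunk 3: at line 8 remove [vpt,cfzxm] add [qqjvo] -> 12 lines: fvyvs exw tjlvk dled hcd lnivb lwfm dtwqk qqjvo ewl ckmag phq
Final line 8: dtwqk

Answer: dtwqk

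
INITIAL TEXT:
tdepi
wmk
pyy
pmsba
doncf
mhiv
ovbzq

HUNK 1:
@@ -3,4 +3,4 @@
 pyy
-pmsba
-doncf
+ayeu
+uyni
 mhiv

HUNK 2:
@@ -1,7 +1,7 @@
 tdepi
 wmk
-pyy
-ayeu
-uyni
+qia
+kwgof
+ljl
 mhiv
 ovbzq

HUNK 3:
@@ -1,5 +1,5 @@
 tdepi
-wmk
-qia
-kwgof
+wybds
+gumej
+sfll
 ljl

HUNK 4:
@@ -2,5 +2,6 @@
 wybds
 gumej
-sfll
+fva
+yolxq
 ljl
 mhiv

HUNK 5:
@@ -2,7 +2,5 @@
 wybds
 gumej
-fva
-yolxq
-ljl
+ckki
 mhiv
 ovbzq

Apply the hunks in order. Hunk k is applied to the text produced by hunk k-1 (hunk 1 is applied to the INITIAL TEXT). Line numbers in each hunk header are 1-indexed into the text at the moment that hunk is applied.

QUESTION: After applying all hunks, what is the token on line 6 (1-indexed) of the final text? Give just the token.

Hunk 1: at line 3 remove [pmsba,doncf] add [ayeu,uyni] -> 7 lines: tdepi wmk pyy ayeu uyni mhiv ovbzq
Hunk 2: at line 1 remove [pyy,ayeu,uyni] add [qia,kwgof,ljl] -> 7 lines: tdepi wmk qia kwgof ljl mhiv ovbzq
Hunk 3: at line 1 remove [wmk,qia,kwgof] add [wybds,gumej,sfll] -> 7 lines: tdepi wybds gumej sfll ljl mhiv ovbzq
Hunk 4: at line 2 remove [sfll] add [fva,yolxq] -> 8 lines: tdepi wybds gumej fva yolxq ljl mhiv ovbzq
Hunk 5: at line 2 remove [fva,yolxq,ljl] add [ckki] -> 6 lines: tdepi wybds gumej ckki mhiv ovbzq
Final line 6: ovbzq

Answer: ovbzq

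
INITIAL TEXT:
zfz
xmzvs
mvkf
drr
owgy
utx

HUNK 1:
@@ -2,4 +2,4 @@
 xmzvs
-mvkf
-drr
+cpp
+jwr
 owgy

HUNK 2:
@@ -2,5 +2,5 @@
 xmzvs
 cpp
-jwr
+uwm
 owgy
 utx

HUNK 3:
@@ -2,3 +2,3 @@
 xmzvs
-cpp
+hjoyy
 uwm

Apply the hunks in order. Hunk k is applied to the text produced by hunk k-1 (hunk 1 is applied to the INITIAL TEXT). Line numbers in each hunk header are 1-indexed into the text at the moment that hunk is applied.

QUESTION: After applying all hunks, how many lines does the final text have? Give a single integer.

Hunk 1: at line 2 remove [mvkf,drr] add [cpp,jwr] -> 6 lines: zfz xmzvs cpp jwr owgy utx
Hunk 2: at line 2 remove [jwr] add [uwm] -> 6 lines: zfz xmzvs cpp uwm owgy utx
Hunk 3: at line 2 remove [cpp] add [hjoyy] -> 6 lines: zfz xmzvs hjoyy uwm owgy utx
Final line count: 6

Answer: 6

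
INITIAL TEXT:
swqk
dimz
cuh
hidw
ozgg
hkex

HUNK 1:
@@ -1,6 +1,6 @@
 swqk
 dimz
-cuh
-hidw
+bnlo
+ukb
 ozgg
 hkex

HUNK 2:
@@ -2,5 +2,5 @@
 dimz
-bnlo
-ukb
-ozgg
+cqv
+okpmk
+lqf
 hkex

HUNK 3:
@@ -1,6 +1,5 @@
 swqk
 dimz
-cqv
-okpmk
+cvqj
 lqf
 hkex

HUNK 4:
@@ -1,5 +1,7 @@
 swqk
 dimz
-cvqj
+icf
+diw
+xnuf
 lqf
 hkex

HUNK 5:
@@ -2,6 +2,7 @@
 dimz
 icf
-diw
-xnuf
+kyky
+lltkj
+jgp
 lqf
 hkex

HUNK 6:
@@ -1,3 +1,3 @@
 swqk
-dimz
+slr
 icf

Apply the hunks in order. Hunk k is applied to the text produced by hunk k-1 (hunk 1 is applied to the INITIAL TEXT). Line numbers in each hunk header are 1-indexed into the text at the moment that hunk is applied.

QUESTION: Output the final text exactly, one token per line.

Answer: swqk
slr
icf
kyky
lltkj
jgp
lqf
hkex

Derivation:
Hunk 1: at line 1 remove [cuh,hidw] add [bnlo,ukb] -> 6 lines: swqk dimz bnlo ukb ozgg hkex
Hunk 2: at line 2 remove [bnlo,ukb,ozgg] add [cqv,okpmk,lqf] -> 6 lines: swqk dimz cqv okpmk lqf hkex
Hunk 3: at line 1 remove [cqv,okpmk] add [cvqj] -> 5 lines: swqk dimz cvqj lqf hkex
Hunk 4: at line 1 remove [cvqj] add [icf,diw,xnuf] -> 7 lines: swqk dimz icf diw xnuf lqf hkex
Hunk 5: at line 2 remove [diw,xnuf] add [kyky,lltkj,jgp] -> 8 lines: swqk dimz icf kyky lltkj jgp lqf hkex
Hunk 6: at line 1 remove [dimz] add [slr] -> 8 lines: swqk slr icf kyky lltkj jgp lqf hkex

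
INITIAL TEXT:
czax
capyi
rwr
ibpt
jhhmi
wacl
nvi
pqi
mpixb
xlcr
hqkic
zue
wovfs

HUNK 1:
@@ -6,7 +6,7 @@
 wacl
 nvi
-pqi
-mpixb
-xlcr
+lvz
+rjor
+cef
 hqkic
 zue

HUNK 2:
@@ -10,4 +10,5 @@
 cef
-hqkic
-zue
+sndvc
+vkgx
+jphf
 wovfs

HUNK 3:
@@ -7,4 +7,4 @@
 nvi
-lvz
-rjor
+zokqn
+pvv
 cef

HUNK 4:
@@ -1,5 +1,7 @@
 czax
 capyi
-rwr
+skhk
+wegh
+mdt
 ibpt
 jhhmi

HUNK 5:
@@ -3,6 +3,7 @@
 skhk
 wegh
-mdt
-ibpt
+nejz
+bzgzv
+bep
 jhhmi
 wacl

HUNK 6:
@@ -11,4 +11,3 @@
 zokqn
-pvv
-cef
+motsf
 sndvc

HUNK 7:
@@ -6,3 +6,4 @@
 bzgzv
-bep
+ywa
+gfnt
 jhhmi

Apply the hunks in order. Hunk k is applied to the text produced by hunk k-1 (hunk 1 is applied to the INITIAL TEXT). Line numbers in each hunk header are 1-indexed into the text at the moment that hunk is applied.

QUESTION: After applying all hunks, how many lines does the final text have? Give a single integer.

Answer: 17

Derivation:
Hunk 1: at line 6 remove [pqi,mpixb,xlcr] add [lvz,rjor,cef] -> 13 lines: czax capyi rwr ibpt jhhmi wacl nvi lvz rjor cef hqkic zue wovfs
Hunk 2: at line 10 remove [hqkic,zue] add [sndvc,vkgx,jphf] -> 14 lines: czax capyi rwr ibpt jhhmi wacl nvi lvz rjor cef sndvc vkgx jphf wovfs
Hunk 3: at line 7 remove [lvz,rjor] add [zokqn,pvv] -> 14 lines: czax capyi rwr ibpt jhhmi wacl nvi zokqn pvv cef sndvc vkgx jphf wovfs
Hunk 4: at line 1 remove [rwr] add [skhk,wegh,mdt] -> 16 lines: czax capyi skhk wegh mdt ibpt jhhmi wacl nvi zokqn pvv cef sndvc vkgx jphf wovfs
Hunk 5: at line 3 remove [mdt,ibpt] add [nejz,bzgzv,bep] -> 17 lines: czax capyi skhk wegh nejz bzgzv bep jhhmi wacl nvi zokqn pvv cef sndvc vkgx jphf wovfs
Hunk 6: at line 11 remove [pvv,cef] add [motsf] -> 16 lines: czax capyi skhk wegh nejz bzgzv bep jhhmi wacl nvi zokqn motsf sndvc vkgx jphf wovfs
Hunk 7: at line 6 remove [bep] add [ywa,gfnt] -> 17 lines: czax capyi skhk wegh nejz bzgzv ywa gfnt jhhmi wacl nvi zokqn motsf sndvc vkgx jphf wovfs
Final line count: 17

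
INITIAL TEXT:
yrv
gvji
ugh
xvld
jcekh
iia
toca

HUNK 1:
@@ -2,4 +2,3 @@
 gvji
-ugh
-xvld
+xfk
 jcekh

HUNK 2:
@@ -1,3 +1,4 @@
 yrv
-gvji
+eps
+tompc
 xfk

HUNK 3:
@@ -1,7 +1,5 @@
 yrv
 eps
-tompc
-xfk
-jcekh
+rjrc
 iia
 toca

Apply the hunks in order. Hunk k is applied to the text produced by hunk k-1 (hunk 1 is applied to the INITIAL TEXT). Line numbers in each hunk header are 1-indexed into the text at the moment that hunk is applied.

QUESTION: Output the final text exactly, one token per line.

Answer: yrv
eps
rjrc
iia
toca

Derivation:
Hunk 1: at line 2 remove [ugh,xvld] add [xfk] -> 6 lines: yrv gvji xfk jcekh iia toca
Hunk 2: at line 1 remove [gvji] add [eps,tompc] -> 7 lines: yrv eps tompc xfk jcekh iia toca
Hunk 3: at line 1 remove [tompc,xfk,jcekh] add [rjrc] -> 5 lines: yrv eps rjrc iia toca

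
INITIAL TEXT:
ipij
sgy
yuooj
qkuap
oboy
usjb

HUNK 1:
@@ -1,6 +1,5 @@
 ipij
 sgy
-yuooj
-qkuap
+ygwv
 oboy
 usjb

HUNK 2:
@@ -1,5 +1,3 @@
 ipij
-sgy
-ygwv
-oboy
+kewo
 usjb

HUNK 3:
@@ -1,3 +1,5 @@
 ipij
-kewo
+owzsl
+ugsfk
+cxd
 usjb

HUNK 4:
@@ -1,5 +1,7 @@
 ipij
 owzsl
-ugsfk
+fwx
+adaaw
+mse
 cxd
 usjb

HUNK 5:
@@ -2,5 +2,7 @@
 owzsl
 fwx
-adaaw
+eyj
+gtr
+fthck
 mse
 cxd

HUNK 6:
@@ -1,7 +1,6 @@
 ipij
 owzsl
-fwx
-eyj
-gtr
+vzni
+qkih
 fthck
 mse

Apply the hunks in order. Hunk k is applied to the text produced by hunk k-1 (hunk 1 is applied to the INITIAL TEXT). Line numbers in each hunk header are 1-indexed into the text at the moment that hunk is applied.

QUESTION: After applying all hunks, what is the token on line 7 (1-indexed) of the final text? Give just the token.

Answer: cxd

Derivation:
Hunk 1: at line 1 remove [yuooj,qkuap] add [ygwv] -> 5 lines: ipij sgy ygwv oboy usjb
Hunk 2: at line 1 remove [sgy,ygwv,oboy] add [kewo] -> 3 lines: ipij kewo usjb
Hunk 3: at line 1 remove [kewo] add [owzsl,ugsfk,cxd] -> 5 lines: ipij owzsl ugsfk cxd usjb
Hunk 4: at line 1 remove [ugsfk] add [fwx,adaaw,mse] -> 7 lines: ipij owzsl fwx adaaw mse cxd usjb
Hunk 5: at line 2 remove [adaaw] add [eyj,gtr,fthck] -> 9 lines: ipij owzsl fwx eyj gtr fthck mse cxd usjb
Hunk 6: at line 1 remove [fwx,eyj,gtr] add [vzni,qkih] -> 8 lines: ipij owzsl vzni qkih fthck mse cxd usjb
Final line 7: cxd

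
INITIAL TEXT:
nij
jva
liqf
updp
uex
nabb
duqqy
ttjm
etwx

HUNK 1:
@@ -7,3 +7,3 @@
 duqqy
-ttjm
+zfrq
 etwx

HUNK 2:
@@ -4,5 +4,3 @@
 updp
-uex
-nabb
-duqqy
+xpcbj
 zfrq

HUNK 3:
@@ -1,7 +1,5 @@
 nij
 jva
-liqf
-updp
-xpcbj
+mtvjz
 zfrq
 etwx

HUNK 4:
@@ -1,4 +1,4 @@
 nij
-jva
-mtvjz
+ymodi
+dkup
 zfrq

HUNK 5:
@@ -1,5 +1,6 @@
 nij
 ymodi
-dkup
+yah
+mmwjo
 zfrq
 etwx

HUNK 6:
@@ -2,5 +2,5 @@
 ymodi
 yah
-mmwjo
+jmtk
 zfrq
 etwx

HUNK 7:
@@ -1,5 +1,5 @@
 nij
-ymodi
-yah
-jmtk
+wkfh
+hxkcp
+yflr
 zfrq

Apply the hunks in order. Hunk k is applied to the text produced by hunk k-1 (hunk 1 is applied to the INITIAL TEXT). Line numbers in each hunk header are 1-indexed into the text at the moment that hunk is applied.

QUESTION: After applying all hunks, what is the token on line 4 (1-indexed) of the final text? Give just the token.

Hunk 1: at line 7 remove [ttjm] add [zfrq] -> 9 lines: nij jva liqf updp uex nabb duqqy zfrq etwx
Hunk 2: at line 4 remove [uex,nabb,duqqy] add [xpcbj] -> 7 lines: nij jva liqf updp xpcbj zfrq etwx
Hunk 3: at line 1 remove [liqf,updp,xpcbj] add [mtvjz] -> 5 lines: nij jva mtvjz zfrq etwx
Hunk 4: at line 1 remove [jva,mtvjz] add [ymodi,dkup] -> 5 lines: nij ymodi dkup zfrq etwx
Hunk 5: at line 1 remove [dkup] add [yah,mmwjo] -> 6 lines: nij ymodi yah mmwjo zfrq etwx
Hunk 6: at line 2 remove [mmwjo] add [jmtk] -> 6 lines: nij ymodi yah jmtk zfrq etwx
Hunk 7: at line 1 remove [ymodi,yah,jmtk] add [wkfh,hxkcp,yflr] -> 6 lines: nij wkfh hxkcp yflr zfrq etwx
Final line 4: yflr

Answer: yflr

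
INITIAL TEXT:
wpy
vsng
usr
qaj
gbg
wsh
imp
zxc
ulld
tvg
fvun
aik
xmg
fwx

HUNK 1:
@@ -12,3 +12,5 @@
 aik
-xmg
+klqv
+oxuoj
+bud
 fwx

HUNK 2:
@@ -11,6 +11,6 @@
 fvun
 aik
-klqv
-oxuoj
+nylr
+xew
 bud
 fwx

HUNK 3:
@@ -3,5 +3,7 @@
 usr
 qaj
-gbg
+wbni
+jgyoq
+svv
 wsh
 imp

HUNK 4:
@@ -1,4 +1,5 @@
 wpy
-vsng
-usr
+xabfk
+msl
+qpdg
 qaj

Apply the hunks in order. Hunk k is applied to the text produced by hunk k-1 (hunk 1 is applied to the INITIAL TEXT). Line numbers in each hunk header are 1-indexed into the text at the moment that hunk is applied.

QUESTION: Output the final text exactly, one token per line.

Answer: wpy
xabfk
msl
qpdg
qaj
wbni
jgyoq
svv
wsh
imp
zxc
ulld
tvg
fvun
aik
nylr
xew
bud
fwx

Derivation:
Hunk 1: at line 12 remove [xmg] add [klqv,oxuoj,bud] -> 16 lines: wpy vsng usr qaj gbg wsh imp zxc ulld tvg fvun aik klqv oxuoj bud fwx
Hunk 2: at line 11 remove [klqv,oxuoj] add [nylr,xew] -> 16 lines: wpy vsng usr qaj gbg wsh imp zxc ulld tvg fvun aik nylr xew bud fwx
Hunk 3: at line 3 remove [gbg] add [wbni,jgyoq,svv] -> 18 lines: wpy vsng usr qaj wbni jgyoq svv wsh imp zxc ulld tvg fvun aik nylr xew bud fwx
Hunk 4: at line 1 remove [vsng,usr] add [xabfk,msl,qpdg] -> 19 lines: wpy xabfk msl qpdg qaj wbni jgyoq svv wsh imp zxc ulld tvg fvun aik nylr xew bud fwx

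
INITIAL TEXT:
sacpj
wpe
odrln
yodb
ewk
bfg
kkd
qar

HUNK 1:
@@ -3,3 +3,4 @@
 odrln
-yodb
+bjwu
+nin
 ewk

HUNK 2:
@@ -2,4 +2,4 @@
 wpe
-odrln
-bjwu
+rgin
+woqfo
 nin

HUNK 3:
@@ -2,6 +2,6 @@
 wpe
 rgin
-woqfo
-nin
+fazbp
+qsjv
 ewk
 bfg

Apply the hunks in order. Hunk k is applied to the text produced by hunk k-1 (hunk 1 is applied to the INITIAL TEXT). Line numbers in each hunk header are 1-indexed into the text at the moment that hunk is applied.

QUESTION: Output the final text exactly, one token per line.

Answer: sacpj
wpe
rgin
fazbp
qsjv
ewk
bfg
kkd
qar

Derivation:
Hunk 1: at line 3 remove [yodb] add [bjwu,nin] -> 9 lines: sacpj wpe odrln bjwu nin ewk bfg kkd qar
Hunk 2: at line 2 remove [odrln,bjwu] add [rgin,woqfo] -> 9 lines: sacpj wpe rgin woqfo nin ewk bfg kkd qar
Hunk 3: at line 2 remove [woqfo,nin] add [fazbp,qsjv] -> 9 lines: sacpj wpe rgin fazbp qsjv ewk bfg kkd qar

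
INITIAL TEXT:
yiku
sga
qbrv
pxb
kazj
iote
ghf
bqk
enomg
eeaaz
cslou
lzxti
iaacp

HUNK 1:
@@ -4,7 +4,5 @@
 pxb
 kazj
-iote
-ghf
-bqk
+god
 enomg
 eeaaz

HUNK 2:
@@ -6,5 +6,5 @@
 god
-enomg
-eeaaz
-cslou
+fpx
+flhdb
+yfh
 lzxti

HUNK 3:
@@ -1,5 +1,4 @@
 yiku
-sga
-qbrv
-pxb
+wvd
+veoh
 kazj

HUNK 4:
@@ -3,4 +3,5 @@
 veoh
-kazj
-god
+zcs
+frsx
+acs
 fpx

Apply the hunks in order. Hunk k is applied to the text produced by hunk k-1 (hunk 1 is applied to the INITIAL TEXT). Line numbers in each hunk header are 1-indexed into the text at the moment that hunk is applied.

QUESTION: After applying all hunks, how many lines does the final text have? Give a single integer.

Hunk 1: at line 4 remove [iote,ghf,bqk] add [god] -> 11 lines: yiku sga qbrv pxb kazj god enomg eeaaz cslou lzxti iaacp
Hunk 2: at line 6 remove [enomg,eeaaz,cslou] add [fpx,flhdb,yfh] -> 11 lines: yiku sga qbrv pxb kazj god fpx flhdb yfh lzxti iaacp
Hunk 3: at line 1 remove [sga,qbrv,pxb] add [wvd,veoh] -> 10 lines: yiku wvd veoh kazj god fpx flhdb yfh lzxti iaacp
Hunk 4: at line 3 remove [kazj,god] add [zcs,frsx,acs] -> 11 lines: yiku wvd veoh zcs frsx acs fpx flhdb yfh lzxti iaacp
Final line count: 11

Answer: 11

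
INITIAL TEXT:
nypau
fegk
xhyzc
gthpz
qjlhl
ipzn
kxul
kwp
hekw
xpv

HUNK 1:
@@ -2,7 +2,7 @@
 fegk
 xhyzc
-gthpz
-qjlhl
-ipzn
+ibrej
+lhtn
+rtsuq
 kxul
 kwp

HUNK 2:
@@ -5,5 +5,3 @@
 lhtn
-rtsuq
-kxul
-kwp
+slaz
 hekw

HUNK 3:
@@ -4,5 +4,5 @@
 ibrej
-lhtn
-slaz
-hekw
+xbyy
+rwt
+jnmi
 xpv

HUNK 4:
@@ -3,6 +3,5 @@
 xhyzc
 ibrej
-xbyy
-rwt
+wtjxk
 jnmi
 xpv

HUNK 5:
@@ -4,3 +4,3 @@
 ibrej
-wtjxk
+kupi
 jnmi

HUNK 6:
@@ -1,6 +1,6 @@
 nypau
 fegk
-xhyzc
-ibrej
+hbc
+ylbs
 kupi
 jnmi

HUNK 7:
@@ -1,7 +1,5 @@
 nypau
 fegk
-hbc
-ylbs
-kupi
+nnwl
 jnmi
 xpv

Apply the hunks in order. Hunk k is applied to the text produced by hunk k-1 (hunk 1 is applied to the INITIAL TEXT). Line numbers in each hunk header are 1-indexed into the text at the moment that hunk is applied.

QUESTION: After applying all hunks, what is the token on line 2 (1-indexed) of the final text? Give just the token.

Hunk 1: at line 2 remove [gthpz,qjlhl,ipzn] add [ibrej,lhtn,rtsuq] -> 10 lines: nypau fegk xhyzc ibrej lhtn rtsuq kxul kwp hekw xpv
Hunk 2: at line 5 remove [rtsuq,kxul,kwp] add [slaz] -> 8 lines: nypau fegk xhyzc ibrej lhtn slaz hekw xpv
Hunk 3: at line 4 remove [lhtn,slaz,hekw] add [xbyy,rwt,jnmi] -> 8 lines: nypau fegk xhyzc ibrej xbyy rwt jnmi xpv
Hunk 4: at line 3 remove [xbyy,rwt] add [wtjxk] -> 7 lines: nypau fegk xhyzc ibrej wtjxk jnmi xpv
Hunk 5: at line 4 remove [wtjxk] add [kupi] -> 7 lines: nypau fegk xhyzc ibrej kupi jnmi xpv
Hunk 6: at line 1 remove [xhyzc,ibrej] add [hbc,ylbs] -> 7 lines: nypau fegk hbc ylbs kupi jnmi xpv
Hunk 7: at line 1 remove [hbc,ylbs,kupi] add [nnwl] -> 5 lines: nypau fegk nnwl jnmi xpv
Final line 2: fegk

Answer: fegk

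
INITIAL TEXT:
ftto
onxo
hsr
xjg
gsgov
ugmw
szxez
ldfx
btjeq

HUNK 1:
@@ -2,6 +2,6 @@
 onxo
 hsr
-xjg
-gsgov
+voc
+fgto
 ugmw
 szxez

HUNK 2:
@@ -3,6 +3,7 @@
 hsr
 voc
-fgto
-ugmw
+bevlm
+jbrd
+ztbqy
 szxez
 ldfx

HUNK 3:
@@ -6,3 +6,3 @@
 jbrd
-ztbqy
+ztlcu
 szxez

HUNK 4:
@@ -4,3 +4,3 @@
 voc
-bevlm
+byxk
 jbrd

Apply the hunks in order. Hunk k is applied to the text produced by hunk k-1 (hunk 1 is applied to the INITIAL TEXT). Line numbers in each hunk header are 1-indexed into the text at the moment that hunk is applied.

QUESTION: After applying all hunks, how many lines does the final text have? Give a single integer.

Hunk 1: at line 2 remove [xjg,gsgov] add [voc,fgto] -> 9 lines: ftto onxo hsr voc fgto ugmw szxez ldfx btjeq
Hunk 2: at line 3 remove [fgto,ugmw] add [bevlm,jbrd,ztbqy] -> 10 lines: ftto onxo hsr voc bevlm jbrd ztbqy szxez ldfx btjeq
Hunk 3: at line 6 remove [ztbqy] add [ztlcu] -> 10 lines: ftto onxo hsr voc bevlm jbrd ztlcu szxez ldfx btjeq
Hunk 4: at line 4 remove [bevlm] add [byxk] -> 10 lines: ftto onxo hsr voc byxk jbrd ztlcu szxez ldfx btjeq
Final line count: 10

Answer: 10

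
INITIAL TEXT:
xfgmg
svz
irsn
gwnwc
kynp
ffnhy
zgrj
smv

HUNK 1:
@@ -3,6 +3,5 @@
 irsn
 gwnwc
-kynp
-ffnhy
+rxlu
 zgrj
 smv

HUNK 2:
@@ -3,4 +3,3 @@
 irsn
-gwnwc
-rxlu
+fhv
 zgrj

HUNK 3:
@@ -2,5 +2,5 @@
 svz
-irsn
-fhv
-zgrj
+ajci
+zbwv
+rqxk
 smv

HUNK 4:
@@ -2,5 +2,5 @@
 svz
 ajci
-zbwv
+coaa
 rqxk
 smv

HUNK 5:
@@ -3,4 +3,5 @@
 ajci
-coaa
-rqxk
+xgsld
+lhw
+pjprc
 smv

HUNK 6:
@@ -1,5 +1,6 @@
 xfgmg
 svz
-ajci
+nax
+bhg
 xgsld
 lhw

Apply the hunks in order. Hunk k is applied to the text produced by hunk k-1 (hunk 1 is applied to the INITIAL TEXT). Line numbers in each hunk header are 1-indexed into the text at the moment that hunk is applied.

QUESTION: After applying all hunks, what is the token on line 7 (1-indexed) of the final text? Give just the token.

Answer: pjprc

Derivation:
Hunk 1: at line 3 remove [kynp,ffnhy] add [rxlu] -> 7 lines: xfgmg svz irsn gwnwc rxlu zgrj smv
Hunk 2: at line 3 remove [gwnwc,rxlu] add [fhv] -> 6 lines: xfgmg svz irsn fhv zgrj smv
Hunk 3: at line 2 remove [irsn,fhv,zgrj] add [ajci,zbwv,rqxk] -> 6 lines: xfgmg svz ajci zbwv rqxk smv
Hunk 4: at line 2 remove [zbwv] add [coaa] -> 6 lines: xfgmg svz ajci coaa rqxk smv
Hunk 5: at line 3 remove [coaa,rqxk] add [xgsld,lhw,pjprc] -> 7 lines: xfgmg svz ajci xgsld lhw pjprc smv
Hunk 6: at line 1 remove [ajci] add [nax,bhg] -> 8 lines: xfgmg svz nax bhg xgsld lhw pjprc smv
Final line 7: pjprc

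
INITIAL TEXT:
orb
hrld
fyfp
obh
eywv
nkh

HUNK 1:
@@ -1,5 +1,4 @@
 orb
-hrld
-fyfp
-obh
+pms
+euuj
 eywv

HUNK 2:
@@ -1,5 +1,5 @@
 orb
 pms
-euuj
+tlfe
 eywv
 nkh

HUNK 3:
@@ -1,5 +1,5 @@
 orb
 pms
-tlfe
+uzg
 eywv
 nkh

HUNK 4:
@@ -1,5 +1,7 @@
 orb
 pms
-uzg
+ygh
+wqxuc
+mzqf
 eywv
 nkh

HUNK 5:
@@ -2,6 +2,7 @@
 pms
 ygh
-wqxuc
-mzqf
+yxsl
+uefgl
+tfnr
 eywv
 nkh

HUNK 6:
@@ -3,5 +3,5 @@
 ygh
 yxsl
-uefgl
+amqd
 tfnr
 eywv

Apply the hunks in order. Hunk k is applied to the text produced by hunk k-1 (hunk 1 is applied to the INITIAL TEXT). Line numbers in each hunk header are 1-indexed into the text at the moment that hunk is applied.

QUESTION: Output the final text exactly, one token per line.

Answer: orb
pms
ygh
yxsl
amqd
tfnr
eywv
nkh

Derivation:
Hunk 1: at line 1 remove [hrld,fyfp,obh] add [pms,euuj] -> 5 lines: orb pms euuj eywv nkh
Hunk 2: at line 1 remove [euuj] add [tlfe] -> 5 lines: orb pms tlfe eywv nkh
Hunk 3: at line 1 remove [tlfe] add [uzg] -> 5 lines: orb pms uzg eywv nkh
Hunk 4: at line 1 remove [uzg] add [ygh,wqxuc,mzqf] -> 7 lines: orb pms ygh wqxuc mzqf eywv nkh
Hunk 5: at line 2 remove [wqxuc,mzqf] add [yxsl,uefgl,tfnr] -> 8 lines: orb pms ygh yxsl uefgl tfnr eywv nkh
Hunk 6: at line 3 remove [uefgl] add [amqd] -> 8 lines: orb pms ygh yxsl amqd tfnr eywv nkh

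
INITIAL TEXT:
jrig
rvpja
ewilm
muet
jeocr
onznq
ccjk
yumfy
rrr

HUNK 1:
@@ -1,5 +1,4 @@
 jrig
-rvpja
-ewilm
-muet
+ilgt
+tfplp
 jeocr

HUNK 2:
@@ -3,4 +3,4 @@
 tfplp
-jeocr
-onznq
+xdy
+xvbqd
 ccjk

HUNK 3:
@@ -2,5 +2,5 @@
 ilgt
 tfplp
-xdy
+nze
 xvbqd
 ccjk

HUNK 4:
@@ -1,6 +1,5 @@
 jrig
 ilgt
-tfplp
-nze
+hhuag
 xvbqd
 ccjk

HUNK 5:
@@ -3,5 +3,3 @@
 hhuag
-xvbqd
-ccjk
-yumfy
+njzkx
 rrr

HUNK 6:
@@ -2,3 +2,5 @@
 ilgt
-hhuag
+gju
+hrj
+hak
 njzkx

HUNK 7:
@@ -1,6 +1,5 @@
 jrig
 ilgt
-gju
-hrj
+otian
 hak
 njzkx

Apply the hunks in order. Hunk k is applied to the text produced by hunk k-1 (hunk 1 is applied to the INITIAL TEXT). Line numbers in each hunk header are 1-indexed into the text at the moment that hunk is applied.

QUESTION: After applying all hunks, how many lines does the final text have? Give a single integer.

Answer: 6

Derivation:
Hunk 1: at line 1 remove [rvpja,ewilm,muet] add [ilgt,tfplp] -> 8 lines: jrig ilgt tfplp jeocr onznq ccjk yumfy rrr
Hunk 2: at line 3 remove [jeocr,onznq] add [xdy,xvbqd] -> 8 lines: jrig ilgt tfplp xdy xvbqd ccjk yumfy rrr
Hunk 3: at line 2 remove [xdy] add [nze] -> 8 lines: jrig ilgt tfplp nze xvbqd ccjk yumfy rrr
Hunk 4: at line 1 remove [tfplp,nze] add [hhuag] -> 7 lines: jrig ilgt hhuag xvbqd ccjk yumfy rrr
Hunk 5: at line 3 remove [xvbqd,ccjk,yumfy] add [njzkx] -> 5 lines: jrig ilgt hhuag njzkx rrr
Hunk 6: at line 2 remove [hhuag] add [gju,hrj,hak] -> 7 lines: jrig ilgt gju hrj hak njzkx rrr
Hunk 7: at line 1 remove [gju,hrj] add [otian] -> 6 lines: jrig ilgt otian hak njzkx rrr
Final line count: 6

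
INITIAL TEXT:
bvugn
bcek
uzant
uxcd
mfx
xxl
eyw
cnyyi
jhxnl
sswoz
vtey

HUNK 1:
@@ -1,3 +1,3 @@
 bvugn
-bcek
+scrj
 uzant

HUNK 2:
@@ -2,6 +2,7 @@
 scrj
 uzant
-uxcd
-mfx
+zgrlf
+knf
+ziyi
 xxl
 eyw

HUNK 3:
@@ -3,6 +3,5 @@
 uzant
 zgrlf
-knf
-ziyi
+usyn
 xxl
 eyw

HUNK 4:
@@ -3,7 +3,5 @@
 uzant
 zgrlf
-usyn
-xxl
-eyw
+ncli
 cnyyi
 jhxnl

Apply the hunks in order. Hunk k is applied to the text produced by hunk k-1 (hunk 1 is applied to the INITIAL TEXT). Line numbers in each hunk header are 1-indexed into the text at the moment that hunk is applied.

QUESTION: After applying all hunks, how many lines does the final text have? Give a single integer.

Answer: 9

Derivation:
Hunk 1: at line 1 remove [bcek] add [scrj] -> 11 lines: bvugn scrj uzant uxcd mfx xxl eyw cnyyi jhxnl sswoz vtey
Hunk 2: at line 2 remove [uxcd,mfx] add [zgrlf,knf,ziyi] -> 12 lines: bvugn scrj uzant zgrlf knf ziyi xxl eyw cnyyi jhxnl sswoz vtey
Hunk 3: at line 3 remove [knf,ziyi] add [usyn] -> 11 lines: bvugn scrj uzant zgrlf usyn xxl eyw cnyyi jhxnl sswoz vtey
Hunk 4: at line 3 remove [usyn,xxl,eyw] add [ncli] -> 9 lines: bvugn scrj uzant zgrlf ncli cnyyi jhxnl sswoz vtey
Final line count: 9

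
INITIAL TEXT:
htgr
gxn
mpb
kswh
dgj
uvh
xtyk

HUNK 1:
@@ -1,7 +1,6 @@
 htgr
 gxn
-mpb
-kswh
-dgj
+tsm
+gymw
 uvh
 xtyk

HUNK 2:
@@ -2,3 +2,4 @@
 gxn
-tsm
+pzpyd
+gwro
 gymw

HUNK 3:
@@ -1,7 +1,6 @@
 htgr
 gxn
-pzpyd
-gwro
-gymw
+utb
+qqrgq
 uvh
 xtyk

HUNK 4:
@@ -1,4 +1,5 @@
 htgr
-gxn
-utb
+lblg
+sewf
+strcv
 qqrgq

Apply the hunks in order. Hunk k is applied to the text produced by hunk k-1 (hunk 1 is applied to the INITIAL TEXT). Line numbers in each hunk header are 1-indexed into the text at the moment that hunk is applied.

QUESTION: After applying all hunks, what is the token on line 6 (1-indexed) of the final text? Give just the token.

Hunk 1: at line 1 remove [mpb,kswh,dgj] add [tsm,gymw] -> 6 lines: htgr gxn tsm gymw uvh xtyk
Hunk 2: at line 2 remove [tsm] add [pzpyd,gwro] -> 7 lines: htgr gxn pzpyd gwro gymw uvh xtyk
Hunk 3: at line 1 remove [pzpyd,gwro,gymw] add [utb,qqrgq] -> 6 lines: htgr gxn utb qqrgq uvh xtyk
Hunk 4: at line 1 remove [gxn,utb] add [lblg,sewf,strcv] -> 7 lines: htgr lblg sewf strcv qqrgq uvh xtyk
Final line 6: uvh

Answer: uvh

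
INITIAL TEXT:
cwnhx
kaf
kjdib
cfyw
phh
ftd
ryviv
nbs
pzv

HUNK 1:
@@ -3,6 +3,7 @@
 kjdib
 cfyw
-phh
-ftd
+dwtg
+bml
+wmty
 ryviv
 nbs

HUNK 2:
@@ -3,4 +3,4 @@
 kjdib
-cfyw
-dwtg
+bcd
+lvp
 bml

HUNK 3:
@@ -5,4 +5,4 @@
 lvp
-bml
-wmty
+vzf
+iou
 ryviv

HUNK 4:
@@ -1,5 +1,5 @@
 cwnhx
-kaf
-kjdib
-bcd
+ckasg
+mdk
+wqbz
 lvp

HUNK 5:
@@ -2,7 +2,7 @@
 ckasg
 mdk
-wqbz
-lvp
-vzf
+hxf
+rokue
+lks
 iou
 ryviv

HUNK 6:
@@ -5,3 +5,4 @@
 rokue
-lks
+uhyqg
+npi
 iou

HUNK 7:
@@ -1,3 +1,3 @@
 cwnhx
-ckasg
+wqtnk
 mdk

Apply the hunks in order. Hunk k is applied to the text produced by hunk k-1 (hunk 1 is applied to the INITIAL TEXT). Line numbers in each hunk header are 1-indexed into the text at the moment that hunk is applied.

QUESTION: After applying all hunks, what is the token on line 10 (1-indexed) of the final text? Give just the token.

Answer: nbs

Derivation:
Hunk 1: at line 3 remove [phh,ftd] add [dwtg,bml,wmty] -> 10 lines: cwnhx kaf kjdib cfyw dwtg bml wmty ryviv nbs pzv
Hunk 2: at line 3 remove [cfyw,dwtg] add [bcd,lvp] -> 10 lines: cwnhx kaf kjdib bcd lvp bml wmty ryviv nbs pzv
Hunk 3: at line 5 remove [bml,wmty] add [vzf,iou] -> 10 lines: cwnhx kaf kjdib bcd lvp vzf iou ryviv nbs pzv
Hunk 4: at line 1 remove [kaf,kjdib,bcd] add [ckasg,mdk,wqbz] -> 10 lines: cwnhx ckasg mdk wqbz lvp vzf iou ryviv nbs pzv
Hunk 5: at line 2 remove [wqbz,lvp,vzf] add [hxf,rokue,lks] -> 10 lines: cwnhx ckasg mdk hxf rokue lks iou ryviv nbs pzv
Hunk 6: at line 5 remove [lks] add [uhyqg,npi] -> 11 lines: cwnhx ckasg mdk hxf rokue uhyqg npi iou ryviv nbs pzv
Hunk 7: at line 1 remove [ckasg] add [wqtnk] -> 11 lines: cwnhx wqtnk mdk hxf rokue uhyqg npi iou ryviv nbs pzv
Final line 10: nbs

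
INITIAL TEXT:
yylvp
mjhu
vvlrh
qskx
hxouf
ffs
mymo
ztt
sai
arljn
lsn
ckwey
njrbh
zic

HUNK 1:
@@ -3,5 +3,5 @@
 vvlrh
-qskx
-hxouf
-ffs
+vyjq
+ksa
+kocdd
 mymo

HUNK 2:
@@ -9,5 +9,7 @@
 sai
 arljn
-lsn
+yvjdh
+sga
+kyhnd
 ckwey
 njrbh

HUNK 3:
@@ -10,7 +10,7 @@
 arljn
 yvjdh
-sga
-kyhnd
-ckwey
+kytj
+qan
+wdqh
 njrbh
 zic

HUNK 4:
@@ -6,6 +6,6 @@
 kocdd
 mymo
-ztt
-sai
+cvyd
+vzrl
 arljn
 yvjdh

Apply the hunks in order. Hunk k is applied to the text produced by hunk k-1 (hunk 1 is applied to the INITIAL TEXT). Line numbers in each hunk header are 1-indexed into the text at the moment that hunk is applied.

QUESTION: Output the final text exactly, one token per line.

Hunk 1: at line 3 remove [qskx,hxouf,ffs] add [vyjq,ksa,kocdd] -> 14 lines: yylvp mjhu vvlrh vyjq ksa kocdd mymo ztt sai arljn lsn ckwey njrbh zic
Hunk 2: at line 9 remove [lsn] add [yvjdh,sga,kyhnd] -> 16 lines: yylvp mjhu vvlrh vyjq ksa kocdd mymo ztt sai arljn yvjdh sga kyhnd ckwey njrbh zic
Hunk 3: at line 10 remove [sga,kyhnd,ckwey] add [kytj,qan,wdqh] -> 16 lines: yylvp mjhu vvlrh vyjq ksa kocdd mymo ztt sai arljn yvjdh kytj qan wdqh njrbh zic
Hunk 4: at line 6 remove [ztt,sai] add [cvyd,vzrl] -> 16 lines: yylvp mjhu vvlrh vyjq ksa kocdd mymo cvyd vzrl arljn yvjdh kytj qan wdqh njrbh zic

Answer: yylvp
mjhu
vvlrh
vyjq
ksa
kocdd
mymo
cvyd
vzrl
arljn
yvjdh
kytj
qan
wdqh
njrbh
zic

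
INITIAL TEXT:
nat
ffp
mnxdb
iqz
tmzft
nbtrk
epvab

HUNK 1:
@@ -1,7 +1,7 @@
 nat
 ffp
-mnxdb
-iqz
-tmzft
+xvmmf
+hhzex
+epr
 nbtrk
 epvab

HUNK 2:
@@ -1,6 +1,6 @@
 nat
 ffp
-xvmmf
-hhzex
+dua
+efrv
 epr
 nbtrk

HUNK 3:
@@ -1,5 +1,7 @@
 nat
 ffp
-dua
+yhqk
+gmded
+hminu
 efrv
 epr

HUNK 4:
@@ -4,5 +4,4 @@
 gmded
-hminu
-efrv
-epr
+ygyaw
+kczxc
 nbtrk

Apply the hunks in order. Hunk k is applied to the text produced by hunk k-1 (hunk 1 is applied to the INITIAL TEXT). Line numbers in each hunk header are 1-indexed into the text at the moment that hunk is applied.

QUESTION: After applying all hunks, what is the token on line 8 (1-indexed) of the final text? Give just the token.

Hunk 1: at line 1 remove [mnxdb,iqz,tmzft] add [xvmmf,hhzex,epr] -> 7 lines: nat ffp xvmmf hhzex epr nbtrk epvab
Hunk 2: at line 1 remove [xvmmf,hhzex] add [dua,efrv] -> 7 lines: nat ffp dua efrv epr nbtrk epvab
Hunk 3: at line 1 remove [dua] add [yhqk,gmded,hminu] -> 9 lines: nat ffp yhqk gmded hminu efrv epr nbtrk epvab
Hunk 4: at line 4 remove [hminu,efrv,epr] add [ygyaw,kczxc] -> 8 lines: nat ffp yhqk gmded ygyaw kczxc nbtrk epvab
Final line 8: epvab

Answer: epvab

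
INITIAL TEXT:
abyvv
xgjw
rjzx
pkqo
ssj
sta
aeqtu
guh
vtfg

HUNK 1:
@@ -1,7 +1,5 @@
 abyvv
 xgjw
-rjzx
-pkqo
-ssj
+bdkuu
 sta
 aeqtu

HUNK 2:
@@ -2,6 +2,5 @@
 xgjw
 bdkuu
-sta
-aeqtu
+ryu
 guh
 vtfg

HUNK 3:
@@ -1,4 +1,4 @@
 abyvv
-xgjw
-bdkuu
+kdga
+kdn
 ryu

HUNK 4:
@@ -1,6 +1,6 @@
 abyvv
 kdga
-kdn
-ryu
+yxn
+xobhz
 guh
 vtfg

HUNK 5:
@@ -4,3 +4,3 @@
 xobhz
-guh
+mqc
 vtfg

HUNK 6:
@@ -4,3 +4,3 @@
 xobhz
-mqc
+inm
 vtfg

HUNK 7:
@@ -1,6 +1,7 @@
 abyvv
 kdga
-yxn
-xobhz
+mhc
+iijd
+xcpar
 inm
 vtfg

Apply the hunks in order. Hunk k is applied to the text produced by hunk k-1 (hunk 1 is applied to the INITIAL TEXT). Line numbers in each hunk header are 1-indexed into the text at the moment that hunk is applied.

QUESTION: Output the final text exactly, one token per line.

Answer: abyvv
kdga
mhc
iijd
xcpar
inm
vtfg

Derivation:
Hunk 1: at line 1 remove [rjzx,pkqo,ssj] add [bdkuu] -> 7 lines: abyvv xgjw bdkuu sta aeqtu guh vtfg
Hunk 2: at line 2 remove [sta,aeqtu] add [ryu] -> 6 lines: abyvv xgjw bdkuu ryu guh vtfg
Hunk 3: at line 1 remove [xgjw,bdkuu] add [kdga,kdn] -> 6 lines: abyvv kdga kdn ryu guh vtfg
Hunk 4: at line 1 remove [kdn,ryu] add [yxn,xobhz] -> 6 lines: abyvv kdga yxn xobhz guh vtfg
Hunk 5: at line 4 remove [guh] add [mqc] -> 6 lines: abyvv kdga yxn xobhz mqc vtfg
Hunk 6: at line 4 remove [mqc] add [inm] -> 6 lines: abyvv kdga yxn xobhz inm vtfg
Hunk 7: at line 1 remove [yxn,xobhz] add [mhc,iijd,xcpar] -> 7 lines: abyvv kdga mhc iijd xcpar inm vtfg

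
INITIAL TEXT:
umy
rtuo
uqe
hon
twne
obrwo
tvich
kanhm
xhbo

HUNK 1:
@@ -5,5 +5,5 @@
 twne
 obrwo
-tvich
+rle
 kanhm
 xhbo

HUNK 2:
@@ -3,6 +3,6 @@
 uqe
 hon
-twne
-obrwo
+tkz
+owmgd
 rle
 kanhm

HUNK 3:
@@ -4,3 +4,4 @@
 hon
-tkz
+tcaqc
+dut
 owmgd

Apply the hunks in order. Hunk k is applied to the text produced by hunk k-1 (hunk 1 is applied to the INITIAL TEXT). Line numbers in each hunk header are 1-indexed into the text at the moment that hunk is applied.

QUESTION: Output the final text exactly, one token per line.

Hunk 1: at line 5 remove [tvich] add [rle] -> 9 lines: umy rtuo uqe hon twne obrwo rle kanhm xhbo
Hunk 2: at line 3 remove [twne,obrwo] add [tkz,owmgd] -> 9 lines: umy rtuo uqe hon tkz owmgd rle kanhm xhbo
Hunk 3: at line 4 remove [tkz] add [tcaqc,dut] -> 10 lines: umy rtuo uqe hon tcaqc dut owmgd rle kanhm xhbo

Answer: umy
rtuo
uqe
hon
tcaqc
dut
owmgd
rle
kanhm
xhbo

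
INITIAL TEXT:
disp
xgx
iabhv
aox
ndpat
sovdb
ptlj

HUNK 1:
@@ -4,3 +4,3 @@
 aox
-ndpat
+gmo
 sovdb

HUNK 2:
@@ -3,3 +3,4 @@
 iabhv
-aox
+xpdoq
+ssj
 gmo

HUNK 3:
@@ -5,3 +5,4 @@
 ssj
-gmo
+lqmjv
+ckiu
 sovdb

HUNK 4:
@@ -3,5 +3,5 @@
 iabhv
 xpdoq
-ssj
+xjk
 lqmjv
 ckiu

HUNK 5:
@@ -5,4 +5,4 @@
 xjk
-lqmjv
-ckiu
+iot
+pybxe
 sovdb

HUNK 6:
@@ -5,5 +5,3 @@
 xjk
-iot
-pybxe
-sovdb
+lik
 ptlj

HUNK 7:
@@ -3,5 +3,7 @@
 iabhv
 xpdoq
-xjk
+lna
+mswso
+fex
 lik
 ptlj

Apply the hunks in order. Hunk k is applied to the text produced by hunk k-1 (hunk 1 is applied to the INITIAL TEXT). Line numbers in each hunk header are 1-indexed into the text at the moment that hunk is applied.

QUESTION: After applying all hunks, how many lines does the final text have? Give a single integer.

Hunk 1: at line 4 remove [ndpat] add [gmo] -> 7 lines: disp xgx iabhv aox gmo sovdb ptlj
Hunk 2: at line 3 remove [aox] add [xpdoq,ssj] -> 8 lines: disp xgx iabhv xpdoq ssj gmo sovdb ptlj
Hunk 3: at line 5 remove [gmo] add [lqmjv,ckiu] -> 9 lines: disp xgx iabhv xpdoq ssj lqmjv ckiu sovdb ptlj
Hunk 4: at line 3 remove [ssj] add [xjk] -> 9 lines: disp xgx iabhv xpdoq xjk lqmjv ckiu sovdb ptlj
Hunk 5: at line 5 remove [lqmjv,ckiu] add [iot,pybxe] -> 9 lines: disp xgx iabhv xpdoq xjk iot pybxe sovdb ptlj
Hunk 6: at line 5 remove [iot,pybxe,sovdb] add [lik] -> 7 lines: disp xgx iabhv xpdoq xjk lik ptlj
Hunk 7: at line 3 remove [xjk] add [lna,mswso,fex] -> 9 lines: disp xgx iabhv xpdoq lna mswso fex lik ptlj
Final line count: 9

Answer: 9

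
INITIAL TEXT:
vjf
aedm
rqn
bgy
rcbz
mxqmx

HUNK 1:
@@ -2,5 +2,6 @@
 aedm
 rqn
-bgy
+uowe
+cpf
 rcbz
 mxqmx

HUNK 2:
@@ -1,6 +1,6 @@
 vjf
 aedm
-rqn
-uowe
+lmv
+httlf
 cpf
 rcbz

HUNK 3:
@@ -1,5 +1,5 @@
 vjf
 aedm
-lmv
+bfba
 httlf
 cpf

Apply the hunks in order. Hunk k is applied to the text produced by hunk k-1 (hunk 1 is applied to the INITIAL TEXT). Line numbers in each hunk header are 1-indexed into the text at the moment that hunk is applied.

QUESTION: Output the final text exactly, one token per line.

Hunk 1: at line 2 remove [bgy] add [uowe,cpf] -> 7 lines: vjf aedm rqn uowe cpf rcbz mxqmx
Hunk 2: at line 1 remove [rqn,uowe] add [lmv,httlf] -> 7 lines: vjf aedm lmv httlf cpf rcbz mxqmx
Hunk 3: at line 1 remove [lmv] add [bfba] -> 7 lines: vjf aedm bfba httlf cpf rcbz mxqmx

Answer: vjf
aedm
bfba
httlf
cpf
rcbz
mxqmx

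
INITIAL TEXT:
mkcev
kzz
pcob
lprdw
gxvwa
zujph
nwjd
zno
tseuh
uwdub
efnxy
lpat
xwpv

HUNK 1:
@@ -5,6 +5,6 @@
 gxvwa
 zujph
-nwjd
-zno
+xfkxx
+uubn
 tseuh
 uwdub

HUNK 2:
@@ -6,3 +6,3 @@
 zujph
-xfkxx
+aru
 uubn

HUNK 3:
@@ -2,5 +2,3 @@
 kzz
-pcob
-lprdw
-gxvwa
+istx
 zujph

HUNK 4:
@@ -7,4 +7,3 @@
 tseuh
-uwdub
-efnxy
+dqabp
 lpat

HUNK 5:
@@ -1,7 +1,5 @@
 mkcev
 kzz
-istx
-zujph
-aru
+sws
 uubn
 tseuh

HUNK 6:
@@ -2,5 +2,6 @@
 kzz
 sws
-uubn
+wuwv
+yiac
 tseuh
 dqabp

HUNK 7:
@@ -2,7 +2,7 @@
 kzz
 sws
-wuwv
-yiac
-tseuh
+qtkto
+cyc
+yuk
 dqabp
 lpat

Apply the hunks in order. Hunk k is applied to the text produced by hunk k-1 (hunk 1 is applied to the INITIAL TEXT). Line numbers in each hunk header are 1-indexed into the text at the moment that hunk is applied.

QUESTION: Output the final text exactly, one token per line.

Answer: mkcev
kzz
sws
qtkto
cyc
yuk
dqabp
lpat
xwpv

Derivation:
Hunk 1: at line 5 remove [nwjd,zno] add [xfkxx,uubn] -> 13 lines: mkcev kzz pcob lprdw gxvwa zujph xfkxx uubn tseuh uwdub efnxy lpat xwpv
Hunk 2: at line 6 remove [xfkxx] add [aru] -> 13 lines: mkcev kzz pcob lprdw gxvwa zujph aru uubn tseuh uwdub efnxy lpat xwpv
Hunk 3: at line 2 remove [pcob,lprdw,gxvwa] add [istx] -> 11 lines: mkcev kzz istx zujph aru uubn tseuh uwdub efnxy lpat xwpv
Hunk 4: at line 7 remove [uwdub,efnxy] add [dqabp] -> 10 lines: mkcev kzz istx zujph aru uubn tseuh dqabp lpat xwpv
Hunk 5: at line 1 remove [istx,zujph,aru] add [sws] -> 8 lines: mkcev kzz sws uubn tseuh dqabp lpat xwpv
Hunk 6: at line 2 remove [uubn] add [wuwv,yiac] -> 9 lines: mkcev kzz sws wuwv yiac tseuh dqabp lpat xwpv
Hunk 7: at line 2 remove [wuwv,yiac,tseuh] add [qtkto,cyc,yuk] -> 9 lines: mkcev kzz sws qtkto cyc yuk dqabp lpat xwpv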